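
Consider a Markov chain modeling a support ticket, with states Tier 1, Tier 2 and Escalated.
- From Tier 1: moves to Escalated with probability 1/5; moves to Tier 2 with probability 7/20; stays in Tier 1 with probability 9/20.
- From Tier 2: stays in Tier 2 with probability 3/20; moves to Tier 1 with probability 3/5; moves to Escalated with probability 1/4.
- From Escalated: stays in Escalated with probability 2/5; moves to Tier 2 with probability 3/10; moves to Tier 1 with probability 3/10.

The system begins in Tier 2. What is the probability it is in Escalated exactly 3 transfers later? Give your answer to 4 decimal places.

Propagate the distribution vector 3 transfers from Tier 2.
After 0 transfers: (0.0000, 1.0000, 0.0000)
After 1 transfer: (0.6000, 0.1500, 0.2500)
After 2 transfers: (0.4350, 0.3075, 0.2575)
After 3 transfers: (0.4575, 0.2756, 0.2669)
P(in Escalated after 3 transfers) = 0.2669

0.2669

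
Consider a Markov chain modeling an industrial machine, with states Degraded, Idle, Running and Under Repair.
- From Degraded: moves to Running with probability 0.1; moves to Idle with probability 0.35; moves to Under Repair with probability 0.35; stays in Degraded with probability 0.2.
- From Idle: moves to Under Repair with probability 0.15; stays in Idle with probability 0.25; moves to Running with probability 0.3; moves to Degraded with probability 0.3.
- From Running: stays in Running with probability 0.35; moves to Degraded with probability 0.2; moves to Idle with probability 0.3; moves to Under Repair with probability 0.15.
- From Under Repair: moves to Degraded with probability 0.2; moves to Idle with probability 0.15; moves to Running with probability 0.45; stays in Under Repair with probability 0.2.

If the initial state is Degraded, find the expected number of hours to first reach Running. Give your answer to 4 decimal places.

4.0936

Let t(s) be the expected number of hours to first reach Running from state s, with t(Running) = 0. Conditioning on the first hour:
t(Degraded) = 1 + 0.2·t(Degraded) + 0.35·t(Idle) + 0.35·t(Under Repair)
t(Idle) = 1 + 0.3·t(Degraded) + 0.25·t(Idle) + 0.15·t(Under Repair)
t(Under Repair) = 1 + 0.2·t(Degraded) + 0.15·t(Idle) + 0.2·t(Under Repair)
Solving: t(Degraded) = 4.0936, t(Idle) = 3.5589, t(Under Repair) = 2.9407.
Expected hours from Degraded to Running: 4.0936.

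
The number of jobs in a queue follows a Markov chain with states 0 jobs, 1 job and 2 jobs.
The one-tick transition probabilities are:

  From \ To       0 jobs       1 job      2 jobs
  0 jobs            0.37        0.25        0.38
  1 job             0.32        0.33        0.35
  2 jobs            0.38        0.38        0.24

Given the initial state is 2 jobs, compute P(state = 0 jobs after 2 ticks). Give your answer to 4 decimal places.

0.3534

Sum over the intermediate state after 1 tick:
P = P(2 jobs→0 jobs)·P(0 jobs→0 jobs) + P(2 jobs→1 job)·P(1 job→0 jobs) + P(2 jobs→2 jobs)·P(2 jobs→0 jobs)
  = 0.38×0.37 + 0.38×0.32 + 0.24×0.38
  = 0.1406 + 0.1216 + 0.0912 = 0.3534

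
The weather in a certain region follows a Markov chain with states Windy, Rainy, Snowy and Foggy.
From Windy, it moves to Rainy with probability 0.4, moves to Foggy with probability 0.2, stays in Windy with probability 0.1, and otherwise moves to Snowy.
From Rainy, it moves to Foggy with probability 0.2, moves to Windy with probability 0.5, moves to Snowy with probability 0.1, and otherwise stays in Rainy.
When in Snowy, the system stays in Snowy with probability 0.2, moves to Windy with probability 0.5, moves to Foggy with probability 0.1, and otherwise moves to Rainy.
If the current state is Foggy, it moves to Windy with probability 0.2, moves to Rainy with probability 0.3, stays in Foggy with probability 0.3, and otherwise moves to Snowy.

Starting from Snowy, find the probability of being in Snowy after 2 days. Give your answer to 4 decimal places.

Propagate the distribution vector 2 days from Snowy.
After 0 days: (0.0000, 0.0000, 1.0000, 0.0000)
After 1 day: (0.5000, 0.2000, 0.2000, 0.1000)
After 2 days: (0.2700, 0.3100, 0.2300, 0.1900)
P(in Snowy after 2 days) = 0.2300

0.2300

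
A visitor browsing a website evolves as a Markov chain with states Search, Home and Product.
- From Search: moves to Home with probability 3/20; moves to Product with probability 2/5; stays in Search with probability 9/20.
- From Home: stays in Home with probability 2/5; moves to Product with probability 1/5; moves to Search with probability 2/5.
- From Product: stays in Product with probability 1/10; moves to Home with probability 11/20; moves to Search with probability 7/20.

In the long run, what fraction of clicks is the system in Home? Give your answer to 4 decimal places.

0.3365

Let the stationary distribution be π with π = πP and π_1 + π_2 + π_3 = 1.
π_1 = 0.45·π_1 + 0.4·π_2 + 0.35·π_3
π_2 = 0.15·π_1 + 0.4·π_2 + 0.55·π_3
Solving with the normalization constraint gives π = (0.4076, 0.3365, 0.2559).
So the stationary probability of Home is 0.3365.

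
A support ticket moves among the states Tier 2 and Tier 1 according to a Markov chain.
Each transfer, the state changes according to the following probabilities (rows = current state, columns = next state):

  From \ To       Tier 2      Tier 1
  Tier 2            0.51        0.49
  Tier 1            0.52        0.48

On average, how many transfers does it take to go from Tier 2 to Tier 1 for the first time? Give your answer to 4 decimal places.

Let t(s) be the expected number of transfers to first reach Tier 1 from state s, with t(Tier 1) = 0. Conditioning on the first transfer:
t(Tier 2) = 1 + 0.51·t(Tier 2)
Solving: t(Tier 2) = 2.0408.
Expected transfers from Tier 2 to Tier 1: 2.0408.

2.0408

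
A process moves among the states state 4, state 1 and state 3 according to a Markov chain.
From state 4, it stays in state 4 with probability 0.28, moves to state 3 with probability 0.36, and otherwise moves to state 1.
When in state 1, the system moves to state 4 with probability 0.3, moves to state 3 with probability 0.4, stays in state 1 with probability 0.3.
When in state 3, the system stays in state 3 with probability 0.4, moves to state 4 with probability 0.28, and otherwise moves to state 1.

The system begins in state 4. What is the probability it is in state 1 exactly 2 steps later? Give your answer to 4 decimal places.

0.3240

Sum over the intermediate state after 1 step:
P = P(state 4→state 4)·P(state 4→state 1) + P(state 4→state 1)·P(state 1→state 1) + P(state 4→state 3)·P(state 3→state 1)
  = 0.28×0.36 + 0.36×0.3 + 0.36×0.32
  = 0.1008 + 0.1080 + 0.1152 = 0.3240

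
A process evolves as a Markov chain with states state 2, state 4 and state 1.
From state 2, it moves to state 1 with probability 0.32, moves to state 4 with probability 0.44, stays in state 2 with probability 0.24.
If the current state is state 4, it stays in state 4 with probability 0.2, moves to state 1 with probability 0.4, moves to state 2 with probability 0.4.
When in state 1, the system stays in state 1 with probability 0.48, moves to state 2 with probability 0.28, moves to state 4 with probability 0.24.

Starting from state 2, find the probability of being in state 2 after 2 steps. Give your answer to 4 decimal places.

Sum over the intermediate state after 1 step:
P = P(state 2→state 2)·P(state 2→state 2) + P(state 2→state 4)·P(state 4→state 2) + P(state 2→state 1)·P(state 1→state 2)
  = 0.24×0.24 + 0.44×0.4 + 0.32×0.28
  = 0.0576 + 0.1760 + 0.0896 = 0.3232

0.3232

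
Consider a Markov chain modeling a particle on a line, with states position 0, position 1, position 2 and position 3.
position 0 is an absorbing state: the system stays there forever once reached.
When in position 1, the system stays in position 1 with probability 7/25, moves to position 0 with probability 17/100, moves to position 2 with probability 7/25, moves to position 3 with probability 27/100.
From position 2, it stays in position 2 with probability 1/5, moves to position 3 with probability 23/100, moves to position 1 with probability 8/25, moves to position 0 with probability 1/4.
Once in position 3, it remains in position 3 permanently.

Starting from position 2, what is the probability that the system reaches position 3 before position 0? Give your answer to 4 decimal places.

0.5181

Let h(s) be the probability of absorption at position 3 starting from transient state s. Then h(position 3) = 1 and h(position 0) = 0. By first-step analysis:
h(position 1) = 0.17·0 + 0.28·h(position 1) + 0.28·h(position 2) + 0.27·1
h(position 2) = 0.25·0 + 0.32·h(position 1) + 0.2·h(position 2) + 0.23·1
Solving: h(position 1) = 0.5765, h(position 2) = 0.5181.
Starting from position 2, the probability is 0.5181.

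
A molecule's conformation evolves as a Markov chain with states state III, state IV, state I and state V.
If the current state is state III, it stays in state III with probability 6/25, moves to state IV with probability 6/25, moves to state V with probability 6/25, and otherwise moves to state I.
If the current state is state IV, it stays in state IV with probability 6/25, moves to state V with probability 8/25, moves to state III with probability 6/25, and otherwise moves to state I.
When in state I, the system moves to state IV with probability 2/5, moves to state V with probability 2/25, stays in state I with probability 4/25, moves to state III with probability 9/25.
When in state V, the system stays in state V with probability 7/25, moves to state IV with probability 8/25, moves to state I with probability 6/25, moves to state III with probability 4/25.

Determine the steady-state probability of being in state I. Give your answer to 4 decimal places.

0.2205

Let the stationary distribution be π with π = πP and π_1 + π_2 + π_3 + π_4 = 1.
π_1 = 0.24·π_1 + 0.24·π_2 + 0.36·π_3 + 0.16·π_4
π_2 = 0.24·π_1 + 0.24·π_2 + 0.4·π_3 + 0.32·π_4
π_3 = 0.28·π_1 + 0.2·π_2 + 0.16·π_3 + 0.24·π_4
Solving with the normalization constraint gives π = (0.2474, 0.2943, 0.2205, 0.2378).
So the stationary probability of state I is 0.2205.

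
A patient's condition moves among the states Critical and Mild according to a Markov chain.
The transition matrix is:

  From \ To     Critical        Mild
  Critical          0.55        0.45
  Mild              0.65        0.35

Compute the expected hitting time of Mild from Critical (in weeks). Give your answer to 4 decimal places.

2.2222

Let t(s) be the expected number of weeks to first reach Mild from state s, with t(Mild) = 0. Conditioning on the first week:
t(Critical) = 1 + 0.55·t(Critical)
Solving: t(Critical) = 2.2222.
Expected weeks from Critical to Mild: 2.2222.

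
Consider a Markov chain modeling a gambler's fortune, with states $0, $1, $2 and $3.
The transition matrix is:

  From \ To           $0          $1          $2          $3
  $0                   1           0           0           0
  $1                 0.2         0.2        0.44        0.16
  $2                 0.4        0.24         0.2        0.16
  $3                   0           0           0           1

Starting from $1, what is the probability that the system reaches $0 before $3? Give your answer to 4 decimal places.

Let h(s) be the probability of absorption at $0 starting from transient state s. Then h($0) = 1 and h($3) = 0. By first-step analysis:
h($1) = 0.2·1 + 0.2·h($1) + 0.44·h($2) + 0.16·0
h($2) = 0.4·1 + 0.24·h($1) + 0.2·h($2) + 0.16·0
Solving: h($1) = 0.6287, h($2) = 0.6886.
Starting from $1, the probability is 0.6287.

0.6287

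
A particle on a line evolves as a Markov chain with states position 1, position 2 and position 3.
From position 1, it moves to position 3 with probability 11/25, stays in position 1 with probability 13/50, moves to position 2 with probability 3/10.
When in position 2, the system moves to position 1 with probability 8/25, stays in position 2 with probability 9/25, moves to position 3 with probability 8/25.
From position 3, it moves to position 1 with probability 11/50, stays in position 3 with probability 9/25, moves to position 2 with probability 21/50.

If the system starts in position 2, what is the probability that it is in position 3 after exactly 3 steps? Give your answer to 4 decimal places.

Propagate the distribution vector 3 steps from position 2.
After 0 steps: (0.0000, 1.0000, 0.0000)
After 1 step: (0.3200, 0.3600, 0.3200)
After 2 steps: (0.2688, 0.3600, 0.3712)
After 3 steps: (0.2668, 0.3661, 0.3671)
P(in position 3 after 3 steps) = 0.3671

0.3671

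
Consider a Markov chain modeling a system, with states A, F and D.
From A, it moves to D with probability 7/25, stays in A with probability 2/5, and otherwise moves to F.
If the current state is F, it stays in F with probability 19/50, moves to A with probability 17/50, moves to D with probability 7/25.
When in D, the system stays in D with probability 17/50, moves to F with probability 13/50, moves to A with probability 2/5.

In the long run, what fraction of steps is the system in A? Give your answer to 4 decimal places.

0.3807

Let the stationary distribution be π with π = πP and π_1 + π_2 + π_3 = 1.
π_1 = 0.4·π_1 + 0.34·π_2 + 0.4·π_3
π_2 = 0.32·π_1 + 0.38·π_2 + 0.26·π_3
Solving with the normalization constraint gives π = (0.3807, 0.3214, 0.2979).
So the stationary probability of A is 0.3807.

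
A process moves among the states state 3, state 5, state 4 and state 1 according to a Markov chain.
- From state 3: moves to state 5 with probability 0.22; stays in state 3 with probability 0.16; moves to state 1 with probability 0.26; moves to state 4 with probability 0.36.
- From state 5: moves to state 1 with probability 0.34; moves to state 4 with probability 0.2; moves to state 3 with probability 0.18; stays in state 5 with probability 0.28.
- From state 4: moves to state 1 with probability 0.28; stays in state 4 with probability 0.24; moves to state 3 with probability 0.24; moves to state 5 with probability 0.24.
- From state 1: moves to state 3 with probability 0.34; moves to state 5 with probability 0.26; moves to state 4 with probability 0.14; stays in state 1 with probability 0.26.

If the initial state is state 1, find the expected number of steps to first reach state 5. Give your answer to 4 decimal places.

Let t(s) be the expected number of steps to first reach state 5 from state s, with t(state 5) = 0. Conditioning on the first step:
t(state 3) = 1 + 0.16·t(state 3) + 0.36·t(state 4) + 0.26·t(state 1)
t(state 4) = 1 + 0.24·t(state 3) + 0.24·t(state 4) + 0.28·t(state 1)
t(state 1) = 1 + 0.34·t(state 3) + 0.14·t(state 4) + 0.26·t(state 1)
Solving: t(state 3) = 4.2373, t(state 4) = 4.1589, t(state 1) = 4.0850.
Expected steps from state 1 to state 5: 4.0850.

4.0850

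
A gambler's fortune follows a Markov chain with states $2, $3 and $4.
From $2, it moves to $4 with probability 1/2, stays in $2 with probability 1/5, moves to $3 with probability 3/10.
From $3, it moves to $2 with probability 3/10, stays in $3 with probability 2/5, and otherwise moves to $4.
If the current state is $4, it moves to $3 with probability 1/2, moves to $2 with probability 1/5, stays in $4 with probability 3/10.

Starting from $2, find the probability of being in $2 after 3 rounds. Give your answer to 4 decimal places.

0.2430

Propagate the distribution vector 3 rounds from $2.
After 0 rounds: (1.0000, 0.0000, 0.0000)
After 1 round: (0.2000, 0.3000, 0.5000)
After 2 rounds: (0.2300, 0.4300, 0.3400)
After 3 rounds: (0.2430, 0.4110, 0.3460)
P(in $2 after 3 rounds) = 0.2430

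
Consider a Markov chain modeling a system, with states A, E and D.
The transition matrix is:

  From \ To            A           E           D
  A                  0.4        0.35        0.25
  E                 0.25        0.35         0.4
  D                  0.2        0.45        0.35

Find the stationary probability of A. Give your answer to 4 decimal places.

0.2740

Let the stationary distribution be π with π = πP and π_1 + π_2 + π_3 = 1.
π_1 = 0.4·π_1 + 0.25·π_2 + 0.2·π_3
π_2 = 0.35·π_1 + 0.35·π_2 + 0.45·π_3
Solving with the normalization constraint gives π = (0.2740, 0.3842, 0.3418).
So the stationary probability of A is 0.2740.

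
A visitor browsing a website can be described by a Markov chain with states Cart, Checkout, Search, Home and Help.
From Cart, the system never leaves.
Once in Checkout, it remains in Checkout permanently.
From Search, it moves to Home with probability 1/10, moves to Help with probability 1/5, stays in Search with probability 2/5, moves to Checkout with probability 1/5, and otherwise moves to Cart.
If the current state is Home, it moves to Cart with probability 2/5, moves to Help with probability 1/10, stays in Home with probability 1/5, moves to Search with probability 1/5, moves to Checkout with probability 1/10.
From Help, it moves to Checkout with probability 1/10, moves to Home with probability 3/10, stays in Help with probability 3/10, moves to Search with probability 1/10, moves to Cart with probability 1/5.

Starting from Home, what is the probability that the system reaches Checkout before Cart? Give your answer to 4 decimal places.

Let h(s) be the probability of absorption at Checkout starting from transient state s. Then h(Checkout) = 1 and h(Cart) = 0. By first-step analysis:
h(Search) = 0.1·0 + 0.2·1 + 0.4·h(Search) + 0.1·h(Home) + 0.2·h(Help)
h(Home) = 0.4·0 + 0.1·1 + 0.2·h(Search) + 0.2·h(Home) + 0.1·h(Help)
h(Help) = 0.2·0 + 0.1·1 + 0.1·h(Search) + 0.3·h(Home) + 0.3·h(Help)
Solving: h(Search) = 0.4945, h(Home) = 0.2909, h(Help) = 0.3382.
Starting from Home, the probability is 0.2909.

0.2909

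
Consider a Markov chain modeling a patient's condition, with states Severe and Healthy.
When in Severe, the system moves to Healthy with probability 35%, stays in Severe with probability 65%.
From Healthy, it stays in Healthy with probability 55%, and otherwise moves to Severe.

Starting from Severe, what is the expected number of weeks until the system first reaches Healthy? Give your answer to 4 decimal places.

Let t(s) be the expected number of weeks to first reach Healthy from state s, with t(Healthy) = 0. Conditioning on the first week:
t(Severe) = 1 + 0.65·t(Severe)
Solving: t(Severe) = 2.8571.
Expected weeks from Severe to Healthy: 2.8571.

2.8571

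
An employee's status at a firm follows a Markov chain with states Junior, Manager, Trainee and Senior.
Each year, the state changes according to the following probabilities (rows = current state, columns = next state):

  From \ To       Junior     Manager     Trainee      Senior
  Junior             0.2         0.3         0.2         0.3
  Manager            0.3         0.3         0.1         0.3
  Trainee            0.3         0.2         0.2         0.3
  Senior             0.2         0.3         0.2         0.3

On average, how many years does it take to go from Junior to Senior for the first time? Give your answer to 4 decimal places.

3.3333

Let t(s) be the expected number of years to first reach Senior from state s, with t(Senior) = 0. Conditioning on the first year:
t(Junior) = 1 + 0.2·t(Junior) + 0.3·t(Manager) + 0.2·t(Trainee)
t(Manager) = 1 + 0.3·t(Junior) + 0.3·t(Manager) + 0.1·t(Trainee)
t(Trainee) = 1 + 0.3·t(Junior) + 0.2·t(Manager) + 0.2·t(Trainee)
Solving: t(Junior) = 3.3333, t(Manager) = 3.3333, t(Trainee) = 3.3333.
Expected years from Junior to Senior: 3.3333.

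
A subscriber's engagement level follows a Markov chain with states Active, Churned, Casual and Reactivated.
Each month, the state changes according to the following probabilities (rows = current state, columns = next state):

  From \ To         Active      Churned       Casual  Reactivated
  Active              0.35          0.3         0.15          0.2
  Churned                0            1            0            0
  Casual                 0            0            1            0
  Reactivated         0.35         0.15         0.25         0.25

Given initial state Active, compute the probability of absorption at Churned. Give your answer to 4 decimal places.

0.6108

Let h(s) be the probability of absorption at Churned starting from transient state s. Then h(Churned) = 1 and h(Casual) = 0. By first-step analysis:
h(Active) = 0.35·h(Active) + 0.3·1 + 0.15·0 + 0.2·h(Reactivated)
h(Reactivated) = 0.35·h(Active) + 0.15·1 + 0.25·0 + 0.25·h(Reactivated)
Solving: h(Active) = 0.6108, h(Reactivated) = 0.4850.
Starting from Active, the probability is 0.6108.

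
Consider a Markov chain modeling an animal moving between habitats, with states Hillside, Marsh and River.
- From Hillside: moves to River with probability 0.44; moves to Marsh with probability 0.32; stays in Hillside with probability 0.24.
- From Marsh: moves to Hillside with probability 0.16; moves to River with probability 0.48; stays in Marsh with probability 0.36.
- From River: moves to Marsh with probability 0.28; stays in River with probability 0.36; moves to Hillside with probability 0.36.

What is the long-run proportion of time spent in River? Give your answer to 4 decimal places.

0.4191

Let the stationary distribution be π with π = πP and π_1 + π_2 + π_3 = 1.
π_1 = 0.24·π_1 + 0.16·π_2 + 0.36·π_3
π_2 = 0.32·π_1 + 0.36·π_2 + 0.28·π_3
Solving with the normalization constraint gives π = (0.2650, 0.3159, 0.4191).
So the stationary probability of River is 0.4191.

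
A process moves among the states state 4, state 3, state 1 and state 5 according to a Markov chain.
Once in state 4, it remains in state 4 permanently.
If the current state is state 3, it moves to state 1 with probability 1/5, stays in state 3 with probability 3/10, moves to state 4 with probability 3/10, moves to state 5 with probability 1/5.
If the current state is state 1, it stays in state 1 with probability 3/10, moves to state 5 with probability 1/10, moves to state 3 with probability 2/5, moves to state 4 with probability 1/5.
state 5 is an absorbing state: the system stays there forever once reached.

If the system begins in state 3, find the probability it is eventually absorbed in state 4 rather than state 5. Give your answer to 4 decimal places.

0.6098

Let h(s) be the probability of absorption at state 4 starting from transient state s. Then h(state 4) = 1 and h(state 5) = 0. By first-step analysis:
h(state 3) = 0.3·1 + 0.3·h(state 3) + 0.2·h(state 1) + 0.2·0
h(state 1) = 0.2·1 + 0.4·h(state 3) + 0.3·h(state 1) + 0.1·0
Solving: h(state 3) = 0.6098, h(state 1) = 0.6341.
Starting from state 3, the probability is 0.6098.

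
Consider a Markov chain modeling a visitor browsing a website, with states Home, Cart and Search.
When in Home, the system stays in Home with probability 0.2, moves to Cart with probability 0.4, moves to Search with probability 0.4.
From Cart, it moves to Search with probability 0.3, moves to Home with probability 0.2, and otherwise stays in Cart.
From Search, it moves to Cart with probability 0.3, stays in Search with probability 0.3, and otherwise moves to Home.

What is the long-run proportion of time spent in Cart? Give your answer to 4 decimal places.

Let the stationary distribution be π with π = πP and π_1 + π_2 + π_3 = 1.
π_1 = 0.2·π_1 + 0.2·π_2 + 0.4·π_3
π_2 = 0.4·π_1 + 0.5·π_2 + 0.3·π_3
Solving with the normalization constraint gives π = (0.2653, 0.4082, 0.3265).
So the stationary probability of Cart is 0.4082.

0.4082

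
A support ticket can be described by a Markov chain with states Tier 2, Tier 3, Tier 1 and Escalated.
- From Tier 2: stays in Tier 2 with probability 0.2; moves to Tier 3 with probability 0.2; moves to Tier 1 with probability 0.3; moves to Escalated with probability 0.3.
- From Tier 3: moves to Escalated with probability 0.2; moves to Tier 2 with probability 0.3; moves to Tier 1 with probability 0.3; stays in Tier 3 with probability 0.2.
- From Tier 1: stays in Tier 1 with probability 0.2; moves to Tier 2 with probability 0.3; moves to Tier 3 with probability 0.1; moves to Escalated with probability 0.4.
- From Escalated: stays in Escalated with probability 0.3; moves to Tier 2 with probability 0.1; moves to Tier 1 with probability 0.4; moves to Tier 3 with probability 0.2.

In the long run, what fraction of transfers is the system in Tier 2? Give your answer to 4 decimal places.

0.2158

Let the stationary distribution be π with π = πP and π_1 + π_2 + π_3 + π_4 = 1.
π_1 = 0.2·π_1 + 0.3·π_2 + 0.3·π_3 + 0.1·π_4
π_2 = 0.2·π_1 + 0.2·π_2 + 0.1·π_3 + 0.2·π_4
π_3 = 0.3·π_1 + 0.3·π_2 + 0.2·π_3 + 0.4·π_4
Solving with the normalization constraint gives π = (0.2158, 0.1699, 0.3012, 0.3131).
So the stationary probability of Tier 2 is 0.2158.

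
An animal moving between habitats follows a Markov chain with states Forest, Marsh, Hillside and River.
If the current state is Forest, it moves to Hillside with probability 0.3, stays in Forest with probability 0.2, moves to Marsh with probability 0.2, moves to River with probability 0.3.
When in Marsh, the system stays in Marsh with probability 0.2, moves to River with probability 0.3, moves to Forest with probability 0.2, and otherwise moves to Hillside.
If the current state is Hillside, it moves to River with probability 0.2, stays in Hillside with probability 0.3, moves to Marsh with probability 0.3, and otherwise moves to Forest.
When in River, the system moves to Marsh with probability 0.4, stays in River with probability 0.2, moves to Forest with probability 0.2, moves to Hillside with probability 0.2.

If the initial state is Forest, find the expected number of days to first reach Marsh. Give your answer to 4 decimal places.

Let t(s) be the expected number of days to first reach Marsh from state s, with t(Marsh) = 0. Conditioning on the first day:
t(Forest) = 1 + 0.2·t(Forest) + 0.3·t(Hillside) + 0.3·t(River)
t(Hillside) = 1 + 0.2·t(Forest) + 0.3·t(Hillside) + 0.2·t(River)
t(River) = 1 + 0.2·t(Forest) + 0.2·t(Hillside) + 0.2·t(River)
Solving: t(Forest) = 3.6093, t(Hillside) = 3.3113, t(River) = 2.9801.
Expected days from Forest to Marsh: 3.6093.

3.6093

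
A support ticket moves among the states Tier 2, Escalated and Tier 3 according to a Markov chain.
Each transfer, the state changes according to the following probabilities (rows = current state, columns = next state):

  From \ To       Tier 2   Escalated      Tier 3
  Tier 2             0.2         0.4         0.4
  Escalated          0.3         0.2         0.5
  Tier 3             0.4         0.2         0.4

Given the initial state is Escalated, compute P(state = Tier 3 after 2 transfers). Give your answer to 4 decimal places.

0.4200

Sum over the intermediate state after 1 transfer:
P = P(Escalated→Tier 2)·P(Tier 2→Tier 3) + P(Escalated→Escalated)·P(Escalated→Tier 3) + P(Escalated→Tier 3)·P(Tier 3→Tier 3)
  = 0.3×0.4 + 0.2×0.5 + 0.5×0.4
  = 0.1200 + 0.1000 + 0.2000 = 0.4200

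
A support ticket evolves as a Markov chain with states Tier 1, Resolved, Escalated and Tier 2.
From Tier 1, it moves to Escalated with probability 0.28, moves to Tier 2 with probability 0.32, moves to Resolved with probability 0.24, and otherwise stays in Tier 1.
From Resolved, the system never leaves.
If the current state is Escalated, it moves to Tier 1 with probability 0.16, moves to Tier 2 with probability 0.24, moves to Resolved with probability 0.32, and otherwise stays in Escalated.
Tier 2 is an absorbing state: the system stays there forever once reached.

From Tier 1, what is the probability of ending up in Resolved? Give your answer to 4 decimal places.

Let h(s) be the probability of absorption at Resolved starting from transient state s. Then h(Resolved) = 1 and h(Tier 2) = 0. By first-step analysis:
h(Tier 1) = 0.16·h(Tier 1) + 0.24·1 + 0.28·h(Escalated) + 0.32·0
h(Escalated) = 0.16·h(Tier 1) + 0.32·1 + 0.28·h(Escalated) + 0.24·0
Solving: h(Tier 1) = 0.4686, h(Escalated) = 0.5486.
Starting from Tier 1, the probability is 0.4686.

0.4686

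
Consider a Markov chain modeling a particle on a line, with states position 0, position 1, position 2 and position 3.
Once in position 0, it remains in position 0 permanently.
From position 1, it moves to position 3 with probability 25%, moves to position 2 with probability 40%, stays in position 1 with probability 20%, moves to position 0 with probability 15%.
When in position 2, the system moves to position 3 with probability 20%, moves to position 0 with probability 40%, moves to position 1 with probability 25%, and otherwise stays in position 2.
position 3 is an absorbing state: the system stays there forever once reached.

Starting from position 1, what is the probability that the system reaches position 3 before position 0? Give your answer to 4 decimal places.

0.5043

Let h(s) be the probability of absorption at position 3 starting from transient state s. Then h(position 3) = 1 and h(position 0) = 0. By first-step analysis:
h(position 1) = 0.15·0 + 0.2·h(position 1) + 0.4·h(position 2) + 0.25·1
h(position 2) = 0.4·0 + 0.25·h(position 1) + 0.15·h(position 2) + 0.2·1
Solving: h(position 1) = 0.5043, h(position 2) = 0.3836.
Starting from position 1, the probability is 0.5043.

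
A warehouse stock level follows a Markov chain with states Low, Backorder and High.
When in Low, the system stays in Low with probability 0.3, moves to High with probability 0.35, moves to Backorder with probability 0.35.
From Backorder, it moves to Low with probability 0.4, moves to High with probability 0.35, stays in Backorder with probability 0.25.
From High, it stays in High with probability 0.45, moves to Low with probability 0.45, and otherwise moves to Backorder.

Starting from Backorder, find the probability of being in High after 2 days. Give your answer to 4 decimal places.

Sum over the intermediate state after 1 day:
P = P(Backorder→Low)·P(Low→High) + P(Backorder→Backorder)·P(Backorder→High) + P(Backorder→High)·P(High→High)
  = 0.4×0.35 + 0.25×0.35 + 0.35×0.45
  = 0.1400 + 0.0875 + 0.1575 = 0.3850

0.3850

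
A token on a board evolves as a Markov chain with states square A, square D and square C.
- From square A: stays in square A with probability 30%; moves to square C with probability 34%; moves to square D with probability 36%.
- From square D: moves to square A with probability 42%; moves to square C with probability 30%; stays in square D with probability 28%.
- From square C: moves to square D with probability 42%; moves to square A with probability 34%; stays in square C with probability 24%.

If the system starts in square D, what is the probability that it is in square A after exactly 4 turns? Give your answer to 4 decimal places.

0.3538

Propagate the distribution vector 4 turns from square D.
After 0 turns: (0.0000, 1.0000, 0.0000)
After 1 turn: (0.4200, 0.2800, 0.3000)
After 2 turns: (0.3456, 0.3556, 0.2988)
After 3 turns: (0.3546, 0.3495, 0.2959)
After 4 turns: (0.3538, 0.3498, 0.2964)
P(in square A after 4 turns) = 0.3538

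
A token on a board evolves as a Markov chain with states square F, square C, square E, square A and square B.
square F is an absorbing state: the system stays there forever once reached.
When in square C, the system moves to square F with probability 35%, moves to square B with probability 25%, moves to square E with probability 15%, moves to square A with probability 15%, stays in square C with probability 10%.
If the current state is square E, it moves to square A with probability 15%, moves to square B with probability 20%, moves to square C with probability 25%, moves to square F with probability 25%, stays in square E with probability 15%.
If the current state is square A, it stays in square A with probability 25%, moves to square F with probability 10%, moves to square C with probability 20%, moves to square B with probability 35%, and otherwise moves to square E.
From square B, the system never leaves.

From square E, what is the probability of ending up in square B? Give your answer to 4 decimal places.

0.4891

Let h(s) be the probability of absorption at square B starting from transient state s. Then h(square B) = 1 and h(square F) = 0. By first-step analysis:
h(square C) = 0.35·0 + 0.1·h(square C) + 0.15·h(square E) + 0.15·h(square A) + 0.25·1
h(square E) = 0.25·0 + 0.25·h(square C) + 0.15·h(square E) + 0.15·h(square A) + 0.2·1
h(square A) = 0.1·0 + 0.2·h(square C) + 0.1·h(square E) + 0.25·h(square A) + 0.35·1
Solving: h(square C) = 0.4688, h(square E) = 0.4891, h(square A) = 0.6569.
Starting from square E, the probability is 0.4891.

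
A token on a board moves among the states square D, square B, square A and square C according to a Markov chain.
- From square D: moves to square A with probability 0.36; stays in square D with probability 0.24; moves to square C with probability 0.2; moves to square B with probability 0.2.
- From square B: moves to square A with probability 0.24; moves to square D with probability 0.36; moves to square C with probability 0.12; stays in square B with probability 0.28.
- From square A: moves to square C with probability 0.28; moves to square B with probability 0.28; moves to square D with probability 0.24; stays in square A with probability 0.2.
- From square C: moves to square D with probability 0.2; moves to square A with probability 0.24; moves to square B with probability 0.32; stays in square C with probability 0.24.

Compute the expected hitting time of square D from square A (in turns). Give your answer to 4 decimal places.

3.7638

Let t(s) be the expected number of turns to first reach square D from state s, with t(square D) = 0. Conditioning on the first turn:
t(square B) = 1 + 0.28·t(square B) + 0.24·t(square A) + 0.12·t(square C)
t(square A) = 1 + 0.28·t(square B) + 0.2·t(square A) + 0.28·t(square C)
t(square C) = 1 + 0.32·t(square B) + 0.24·t(square A) + 0.24·t(square C)
Solving: t(square B) = 3.2919, t(square A) = 3.7638, t(square C) = 3.8904.
Expected turns from square A to square D: 3.7638.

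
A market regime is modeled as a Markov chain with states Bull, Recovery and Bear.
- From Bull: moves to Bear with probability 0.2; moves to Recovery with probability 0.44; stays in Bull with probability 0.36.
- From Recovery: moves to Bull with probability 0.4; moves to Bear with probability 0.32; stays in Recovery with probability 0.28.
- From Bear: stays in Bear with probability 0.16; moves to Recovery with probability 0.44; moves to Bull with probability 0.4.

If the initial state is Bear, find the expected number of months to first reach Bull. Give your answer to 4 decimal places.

Let t(s) be the expected number of months to first reach Bull from state s, with t(Bull) = 0. Conditioning on the first month:
t(Recovery) = 1 + 0.28·t(Recovery) + 0.32·t(Bear)
t(Bear) = 1 + 0.44·t(Recovery) + 0.16·t(Bear)
Solving: t(Recovery) = 2.5000, t(Bear) = 2.5000.
Expected months from Bear to Bull: 2.5000.

2.5000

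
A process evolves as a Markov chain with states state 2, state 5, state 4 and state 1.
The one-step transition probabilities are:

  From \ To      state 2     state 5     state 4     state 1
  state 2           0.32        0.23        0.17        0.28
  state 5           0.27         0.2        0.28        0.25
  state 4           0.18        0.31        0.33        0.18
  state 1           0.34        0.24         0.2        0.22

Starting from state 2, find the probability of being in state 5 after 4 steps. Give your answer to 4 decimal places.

0.2443

Propagate the distribution vector 4 steps from state 2.
After 0 steps: (1.0000, 0.0000, 0.0000, 0.0000)
After 1 step: (0.3200, 0.2300, 0.1700, 0.2800)
After 2 steps: (0.2903, 0.2395, 0.2309, 0.2393)
After 3 steps: (0.2805, 0.2437, 0.2405, 0.2354)
After 4 steps: (0.2789, 0.2443, 0.2423, 0.2345)
P(in state 5 after 4 steps) = 0.2443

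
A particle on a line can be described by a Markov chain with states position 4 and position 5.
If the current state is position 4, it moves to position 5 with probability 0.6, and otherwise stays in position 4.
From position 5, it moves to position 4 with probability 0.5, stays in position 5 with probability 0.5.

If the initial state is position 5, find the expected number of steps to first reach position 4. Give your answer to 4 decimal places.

Let t(s) be the expected number of steps to first reach position 4 from state s, with t(position 4) = 0. Conditioning on the first step:
t(position 5) = 1 + 0.5·t(position 5)
Solving: t(position 5) = 2.0000.
Expected steps from position 5 to position 4: 2.0000.

2.0000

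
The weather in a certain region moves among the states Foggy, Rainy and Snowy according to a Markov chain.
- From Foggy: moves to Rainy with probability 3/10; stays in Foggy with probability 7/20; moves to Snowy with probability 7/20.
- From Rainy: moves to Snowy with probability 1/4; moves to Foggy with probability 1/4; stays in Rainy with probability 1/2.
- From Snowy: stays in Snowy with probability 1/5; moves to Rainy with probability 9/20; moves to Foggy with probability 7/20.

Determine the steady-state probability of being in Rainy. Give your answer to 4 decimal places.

Let the stationary distribution be π with π = πP and π_1 + π_2 + π_3 = 1.
π_1 = 0.35·π_1 + 0.25·π_2 + 0.35·π_3
π_2 = 0.3·π_1 + 0.5·π_2 + 0.45·π_3
Solving with the normalization constraint gives π = (0.3075, 0.4251, 0.2674).
So the stationary probability of Rainy is 0.4251.

0.4251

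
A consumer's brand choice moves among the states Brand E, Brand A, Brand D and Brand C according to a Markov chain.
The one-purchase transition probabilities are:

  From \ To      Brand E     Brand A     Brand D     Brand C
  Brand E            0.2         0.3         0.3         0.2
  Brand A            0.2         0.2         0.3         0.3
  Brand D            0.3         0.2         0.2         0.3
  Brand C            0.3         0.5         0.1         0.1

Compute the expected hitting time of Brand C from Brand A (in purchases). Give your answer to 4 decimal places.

Let t(s) be the expected number of purchases to first reach Brand C from state s, with t(Brand C) = 0. Conditioning on the first purchase:
t(Brand E) = 1 + 0.2·t(Brand E) + 0.3·t(Brand A) + 0.3·t(Brand D)
t(Brand A) = 1 + 0.2·t(Brand E) + 0.2·t(Brand A) + 0.3·t(Brand D)
t(Brand D) = 1 + 0.3·t(Brand E) + 0.2·t(Brand A) + 0.2·t(Brand D)
Solving: t(Brand E) = 3.9672, t(Brand A) = 3.6066, t(Brand D) = 3.6393.
Expected purchases from Brand A to Brand C: 3.6066.

3.6066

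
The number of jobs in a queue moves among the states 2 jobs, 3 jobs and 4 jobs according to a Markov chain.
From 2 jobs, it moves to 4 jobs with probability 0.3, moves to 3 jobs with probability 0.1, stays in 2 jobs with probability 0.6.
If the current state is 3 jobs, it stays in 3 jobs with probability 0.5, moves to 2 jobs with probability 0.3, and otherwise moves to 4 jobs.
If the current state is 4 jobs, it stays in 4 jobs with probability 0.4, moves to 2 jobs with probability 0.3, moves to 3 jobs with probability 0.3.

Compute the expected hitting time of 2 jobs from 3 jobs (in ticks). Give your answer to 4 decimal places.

Let t(s) be the expected number of ticks to first reach 2 jobs from state s, with t(2 jobs) = 0. Conditioning on the first tick:
t(3 jobs) = 1 + 0.5·t(3 jobs) + 0.2·t(4 jobs)
t(4 jobs) = 1 + 0.3·t(3 jobs) + 0.4·t(4 jobs)
Solving: t(3 jobs) = 3.3333, t(4 jobs) = 3.3333.
Expected ticks from 3 jobs to 2 jobs: 3.3333.

3.3333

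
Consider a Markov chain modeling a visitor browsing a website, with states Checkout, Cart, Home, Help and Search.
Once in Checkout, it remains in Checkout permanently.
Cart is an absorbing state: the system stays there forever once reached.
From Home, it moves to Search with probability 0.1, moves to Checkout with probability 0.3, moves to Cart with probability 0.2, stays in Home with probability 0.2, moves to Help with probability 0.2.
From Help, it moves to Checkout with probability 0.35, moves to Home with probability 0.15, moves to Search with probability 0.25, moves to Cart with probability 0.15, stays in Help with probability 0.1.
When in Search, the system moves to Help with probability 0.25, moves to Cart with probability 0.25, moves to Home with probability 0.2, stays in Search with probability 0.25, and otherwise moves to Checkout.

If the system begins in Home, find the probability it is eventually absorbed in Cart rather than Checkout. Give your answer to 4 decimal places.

0.4217

Let h(s) be the probability of absorption at Cart starting from transient state s. Then h(Cart) = 1 and h(Checkout) = 0. By first-step analysis:
h(Home) = 0.3·0 + 0.2·1 + 0.2·h(Home) + 0.2·h(Help) + 0.1·h(Search)
h(Help) = 0.35·0 + 0.15·1 + 0.15·h(Home) + 0.1·h(Help) + 0.25·h(Search)
h(Search) = 0.05·0 + 0.25·1 + 0.2·h(Home) + 0.25·h(Help) + 0.25·h(Search)
Solving: h(Home) = 0.4217, h(Help) = 0.3976, h(Search) = 0.5783.
Starting from Home, the probability is 0.4217.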